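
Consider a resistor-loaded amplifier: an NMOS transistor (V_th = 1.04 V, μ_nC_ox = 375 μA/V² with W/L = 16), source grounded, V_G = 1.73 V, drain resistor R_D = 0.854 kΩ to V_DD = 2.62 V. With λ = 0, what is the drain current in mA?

I_D = 1.43 mA

V_GS = V_G = 1.73 V, so V_ov = 1.73 − 1.04 = 0.69 V.
k_n = μ_nC_ox · (W/L) = 6 mA/V².
Assume saturation: I_D = ½ k_n V_ov² = 0.5 × 6 × 0.69² = 1.43 mA, giving V_DS = V_DD − I_D R_D = 2.62 − 1.43 × 0.854 = 1.4 V.
V_DS = 1.4 V ≥ V_ov = 0.69 V, confirming saturation.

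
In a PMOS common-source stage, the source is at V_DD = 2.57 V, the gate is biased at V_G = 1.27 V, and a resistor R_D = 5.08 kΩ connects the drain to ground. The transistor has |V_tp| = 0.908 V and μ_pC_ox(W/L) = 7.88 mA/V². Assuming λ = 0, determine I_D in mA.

V_SG = V_DD − V_G = 2.57 − 1.27 = 1.3 V, so V_ov = 1.3 − 0.908 = 0.392 V.
Assume saturation: I_D = ½ k_p V_ov² = 0.5 × 7.88 × 0.392² = 0.605 mA, giving V_SD = V_DD − I_D R_D = 2.57 − 0.605 × 5.08 = -0.506 V.
But -0.506 V < V_ov = 0.392 V, so the device is actually in triode.
In triode I_D = k_p[V_ov V_SD − ½ V_SD²] and I_D = (V_DD − V_SD)/R_D. Equating: 20 V_SD² − 16.69 V_SD + 2.57 = 0, giving V_SD = 0.204 V (the root below V_ov).
I_D = (2.57 − 0.204) / 5.08 = 0.466 mA.

I_D = 0.466 mA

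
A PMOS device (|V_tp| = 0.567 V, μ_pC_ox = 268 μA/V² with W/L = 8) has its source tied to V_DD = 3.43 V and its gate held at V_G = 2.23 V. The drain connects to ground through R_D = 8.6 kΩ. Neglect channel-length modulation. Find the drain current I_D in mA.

I_D = 0.356 mA

V_SG = V_DD − V_G = 3.43 − 2.23 = 1.2 V, so V_ov = 1.2 − 0.567 = 0.633 V.
k_p = μ_pC_ox · (W/L) = 2.144 mA/V².
Assume saturation: I_D = ½ k_p V_ov² = 0.5 × 2.144 × 0.633² = 0.43 mA, giving V_SD = V_DD − I_D R_D = 3.43 − 0.43 × 8.6 = -0.264 V.
But -0.264 V < V_ov = 0.633 V, so the device is actually in triode.
In triode I_D = k_p[V_ov V_SD − ½ V_SD²] and I_D = (V_DD − V_SD)/R_D. Equating: 9.22 V_SD² − 12.67 V_SD + 3.43 = 0, giving V_SD = 0.371 V (the root below V_ov).
I_D = (3.43 − 0.371) / 8.6 = 0.356 mA.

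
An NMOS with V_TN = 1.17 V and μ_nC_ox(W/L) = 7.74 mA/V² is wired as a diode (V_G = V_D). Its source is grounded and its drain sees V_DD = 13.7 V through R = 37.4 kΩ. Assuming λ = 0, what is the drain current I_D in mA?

I_D = 0.327 mA

With gate tied to drain, V_GS = V_DS ≥ V_GS − V_TN, so the device is in saturation.
KCL at the drain: ½ k_n (V_GS − V_TN)² = (V_DD − V_GS)/R.
Let x = V_GS − 1.17. Then 145 x² + x − 12.53 = 0, giving x = 0.291 V (positive root), so V_GS = 1.46 V.
I_D = (V_DD − V_GS)/R = (13.7 − 1.46) / 37.4 = 0.327 mA.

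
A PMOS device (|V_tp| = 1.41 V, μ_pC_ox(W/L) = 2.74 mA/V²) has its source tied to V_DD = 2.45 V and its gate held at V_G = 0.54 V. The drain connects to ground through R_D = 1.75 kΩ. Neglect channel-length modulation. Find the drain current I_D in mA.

I_D = 0.343 mA

V_SG = V_DD − V_G = 2.45 − 0.54 = 1.91 V, so V_ov = 1.91 − 1.41 = 0.5 V.
Assume saturation: I_D = ½ k_p V_ov² = 0.5 × 2.74 × 0.5² = 0.343 mA, giving V_SD = V_DD − I_D R_D = 2.45 − 0.343 × 1.75 = 1.85 V.
V_SD = 1.85 V ≥ V_ov = 0.5 V, confirming saturation.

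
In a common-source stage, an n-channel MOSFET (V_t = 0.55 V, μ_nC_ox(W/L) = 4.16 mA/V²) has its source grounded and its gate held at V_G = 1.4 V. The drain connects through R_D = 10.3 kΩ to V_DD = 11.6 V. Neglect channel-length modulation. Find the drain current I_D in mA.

V_GS = V_G = 1.4 V, so V_ov = 1.4 − 0.55 = 0.85 V.
Assume saturation: I_D = ½ k_n V_ov² = 0.5 × 4.16 × 0.85² = 1.5 mA, giving V_DS = V_DD − I_D R_D = 11.6 − 1.5 × 10.3 = -3.88 V.
But -3.88 V < V_ov = 0.85 V, so the device is actually in triode.
In triode I_D = k_n[V_ov V_DS − ½ V_DS²] and I_D = (V_DD − V_DS)/R_D. Equating: 21.4 V_DS² − 37.42 V_DS + 11.6 = 0, giving V_DS = 0.403 V (the root below V_ov).
I_D = (11.6 − 0.403) / 10.3 = 1.09 mA.

I_D = 1.09 mA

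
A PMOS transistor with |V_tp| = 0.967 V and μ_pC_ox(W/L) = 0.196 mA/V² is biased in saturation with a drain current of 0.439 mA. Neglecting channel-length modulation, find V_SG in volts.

In saturation I_D = ½ k_p (V_SG − |V_tp|)², so V_SG − |V_tp| = √(2 I_D / k_p) = √(2 × 0.439 / 0.196) = 2.12 V.
V_SG = 0.967 + 2.12 = 3.08 V.

V_SG = 3.08 V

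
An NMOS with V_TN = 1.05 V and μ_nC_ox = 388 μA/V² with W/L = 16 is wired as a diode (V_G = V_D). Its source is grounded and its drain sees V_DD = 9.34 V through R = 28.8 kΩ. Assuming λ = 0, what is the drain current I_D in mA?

With gate tied to drain, V_GS = V_DS ≥ V_GS − V_TN, so the device is in saturation.
k_n = μ_nC_ox · (W/L) = 6.208 mA/V².
KCL at the drain: ½ k_n (V_GS − V_TN)² = (V_DD − V_GS)/R.
Let x = V_GS − 1.05. Then 89.4 x² + x − 8.29 = 0, giving x = 0.299 V (positive root), so V_GS = 1.35 V.
I_D = (V_DD − V_GS)/R = (9.34 − 1.35) / 28.8 = 0.277 mA.

I_D = 0.277 mA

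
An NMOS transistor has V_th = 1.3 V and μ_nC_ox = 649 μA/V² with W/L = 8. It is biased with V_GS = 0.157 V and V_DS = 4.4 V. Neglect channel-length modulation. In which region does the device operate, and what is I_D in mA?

V_GS = 0.157 V < V_th = 1.3 V, so the transistor is in cutoff.

Cutoff; I_D = 0 mA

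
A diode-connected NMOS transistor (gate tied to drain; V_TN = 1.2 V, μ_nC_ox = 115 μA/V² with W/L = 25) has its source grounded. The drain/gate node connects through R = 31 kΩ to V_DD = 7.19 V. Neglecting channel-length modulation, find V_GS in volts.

With gate tied to drain, V_GS = V_DS ≥ V_GS − V_TN, so the device is in saturation.
k_n = μ_nC_ox · (W/L) = 2.875 mA/V².
KCL at the drain: ½ k_n (V_GS − V_TN)² = (V_DD − V_GS)/R.
Let x = V_GS − 1.2. Then 44.6 x² + x − 5.99 = 0, giving x = 0.356 V (positive root), so V_GS = 1.56 V.
I_D = (V_DD − V_GS)/R = (7.19 − 1.56) / 31 = 0.182 mA.

V_GS = 1.56 V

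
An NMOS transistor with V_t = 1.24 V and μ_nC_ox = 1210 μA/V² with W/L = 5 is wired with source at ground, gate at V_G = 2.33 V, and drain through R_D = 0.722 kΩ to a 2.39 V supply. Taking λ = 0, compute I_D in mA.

V_GS = V_G = 2.33 V, so V_ov = 2.33 − 1.24 = 1.09 V.
k_n = μ_nC_ox · (W/L) = 6.05 mA/V².
Assume saturation: I_D = ½ k_n V_ov² = 0.5 × 6.05 × 1.09² = 3.59 mA, giving V_DS = V_DD − I_D R_D = 2.39 − 3.59 × 0.722 = -0.205 V.
But -0.205 V < V_ov = 1.09 V, so the device is actually in triode.
In triode I_D = k_n[V_ov V_DS − ½ V_DS²] and I_D = (V_DD − V_DS)/R_D. Equating: 2.18 V_DS² − 5.761 V_DS + 2.39 = 0, giving V_DS = 0.516 V (the root below V_ov).
I_D = (2.39 − 0.516) / 0.722 = 2.6 mA.

I_D = 2.60 mA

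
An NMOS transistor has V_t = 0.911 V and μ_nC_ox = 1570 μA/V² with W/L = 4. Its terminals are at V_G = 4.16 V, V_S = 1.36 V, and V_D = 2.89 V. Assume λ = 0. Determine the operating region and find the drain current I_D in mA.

V_GS = V_G − V_S = 4.16 − 1.36 = 2.8 V; V_DS = V_D − V_S = 2.89 − 1.36 = 1.53 V.
k_n = μ_nC_ox · (W/L) = 6.28 mA/V².
V_ov = V_GS − V_t = 2.8 − 0.911 = 1.89 V.
Since V_DS = 1.53 V < V_ov = 1.89 V, the device is in the triode region.
I_D = k_n [V_ov · V_DS − ½ V_DS²] = 6.28 × [1.89 × 1.53 − 0.5 × 1.53²] = 10.8 mA.

Triode; I_D = 10.8 mA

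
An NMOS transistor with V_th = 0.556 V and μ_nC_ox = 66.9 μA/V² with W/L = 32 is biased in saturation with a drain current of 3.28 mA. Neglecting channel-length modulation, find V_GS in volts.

V_GS = 2.31 V

k_n = μ_nC_ox · (W/L) = 2.141 mA/V².
In saturation I_D = ½ k_n (V_GS − V_th)², so V_GS − V_th = √(2 I_D / k_n) = √(2 × 3.28 / 2.141) = 1.75 V.
V_GS = 0.556 + 1.75 = 2.31 V.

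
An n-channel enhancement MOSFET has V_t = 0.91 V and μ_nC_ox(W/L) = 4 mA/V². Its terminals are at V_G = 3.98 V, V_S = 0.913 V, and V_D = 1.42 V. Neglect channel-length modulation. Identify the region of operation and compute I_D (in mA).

V_GS = V_G − V_S = 3.98 − 0.913 = 3.07 V; V_DS = V_D − V_S = 1.42 − 0.913 = 0.507 V.
V_ov = V_GS − V_t = 3.07 − 0.91 = 2.16 V.
Since V_DS = 0.507 V < V_ov = 2.16 V, the device is in the triode region.
I_D = k_n [V_ov · V_DS − ½ V_DS²] = 4 × [2.16 × 0.507 − 0.5 × 0.507²] = 3.86 mA.

Triode; I_D = 3.86 mA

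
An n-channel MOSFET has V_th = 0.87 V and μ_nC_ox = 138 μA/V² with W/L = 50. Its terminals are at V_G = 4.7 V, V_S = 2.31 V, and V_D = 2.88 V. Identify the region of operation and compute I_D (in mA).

V_GS = V_G − V_S = 4.7 − 2.31 = 2.39 V; V_DS = V_D − V_S = 2.88 − 2.31 = 0.57 V.
k_n = μ_nC_ox · (W/L) = 6.9 mA/V².
V_ov = V_GS − V_th = 2.39 − 0.87 = 1.52 V.
Since V_DS = 0.57 V < V_ov = 1.52 V, the device is in the triode region.
I_D = k_n [V_ov · V_DS − ½ V_DS²] = 6.9 × [1.52 × 0.57 − 0.5 × 0.57²] = 4.86 mA.

Triode; I_D = 4.86 mA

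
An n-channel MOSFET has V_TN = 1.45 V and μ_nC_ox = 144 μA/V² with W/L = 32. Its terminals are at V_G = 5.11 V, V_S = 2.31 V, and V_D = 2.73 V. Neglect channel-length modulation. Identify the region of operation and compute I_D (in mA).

V_GS = V_G − V_S = 5.11 − 2.31 = 2.8 V; V_DS = V_D − V_S = 2.73 − 2.31 = 0.42 V.
k_n = μ_nC_ox · (W/L) = 4.608 mA/V².
V_ov = V_GS − V_TN = 2.8 − 1.45 = 1.35 V.
Since V_DS = 0.42 V < V_ov = 1.35 V, the device is in the triode region.
I_D = k_n [V_ov · V_DS − ½ V_DS²] = 4.608 × [1.35 × 0.42 − 0.5 × 0.42²] = 2.21 mA.

Triode; I_D = 2.21 mA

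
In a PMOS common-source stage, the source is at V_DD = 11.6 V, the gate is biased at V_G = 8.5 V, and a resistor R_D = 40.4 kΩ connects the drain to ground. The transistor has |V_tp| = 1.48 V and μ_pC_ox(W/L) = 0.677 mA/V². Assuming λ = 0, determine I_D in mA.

I_D = 0.280 mA

V_SG = V_DD − V_G = 11.6 − 8.5 = 3.1 V, so V_ov = 3.1 − 1.48 = 1.62 V.
Assume saturation: I_D = ½ k_p V_ov² = 0.5 × 0.677 × 1.62² = 0.888 mA, giving V_SD = V_DD − I_D R_D = 11.6 − 0.888 × 40.4 = -24.3 V.
But -24.3 V < V_ov = 1.62 V, so the device is actually in triode.
In triode I_D = k_p[V_ov V_SD − ½ V_SD²] and I_D = (V_DD − V_SD)/R_D. Equating: 13.7 V_SD² − 45.31 V_SD + 11.6 = 0, giving V_SD = 0.28 V (the root below V_ov).
I_D = (11.6 − 0.28) / 40.4 = 0.28 mA.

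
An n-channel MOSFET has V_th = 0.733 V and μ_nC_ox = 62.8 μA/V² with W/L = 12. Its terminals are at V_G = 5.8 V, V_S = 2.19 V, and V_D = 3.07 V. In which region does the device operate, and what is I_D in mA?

Triode; I_D = 1.62 mA

V_GS = V_G − V_S = 5.8 − 2.19 = 3.61 V; V_DS = V_D − V_S = 3.07 − 2.19 = 0.88 V.
k_n = μ_nC_ox · (W/L) = 0.7536 mA/V².
V_ov = V_GS − V_th = 3.61 − 0.733 = 2.88 V.
Since V_DS = 0.88 V < V_ov = 2.88 V, the device is in the triode region.
I_D = k_n [V_ov · V_DS − ½ V_DS²] = 0.7536 × [2.88 × 0.88 − 0.5 × 0.88²] = 1.62 mA.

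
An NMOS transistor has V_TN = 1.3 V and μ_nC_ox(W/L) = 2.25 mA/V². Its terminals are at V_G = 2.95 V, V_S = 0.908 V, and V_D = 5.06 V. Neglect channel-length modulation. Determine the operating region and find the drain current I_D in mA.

V_GS = V_G − V_S = 2.95 − 0.908 = 2.04 V; V_DS = V_D − V_S = 5.06 − 0.908 = 4.15 V.
V_ov = V_GS − V_TN = 2.04 − 1.3 = 0.742 V.
Since V_DS = 4.15 V ≥ V_ov = 0.742 V, the device is in saturation.
I_D = ½ k_n V_ov² = 0.5 × 2.25 × 0.742² = 0.619 mA.

Saturation; I_D = 0.619 mA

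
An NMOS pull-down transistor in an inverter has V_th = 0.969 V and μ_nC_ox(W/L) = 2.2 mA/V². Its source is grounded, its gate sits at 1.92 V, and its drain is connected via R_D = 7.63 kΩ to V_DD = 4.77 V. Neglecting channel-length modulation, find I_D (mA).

V_GS = V_G = 1.92 V, so V_ov = 1.92 − 0.969 = 0.951 V.
Assume saturation: I_D = ½ k_n V_ov² = 0.5 × 2.2 × 0.951² = 0.995 mA, giving V_DS = V_DD − I_D R_D = 4.77 − 0.995 × 7.63 = -2.82 V.
But -2.82 V < V_ov = 0.951 V, so the device is actually in triode.
In triode I_D = k_n[V_ov V_DS − ½ V_DS²] and I_D = (V_DD − V_DS)/R_D. Equating: 8.39 V_DS² − 16.96 V_DS + 4.77 = 0, giving V_DS = 0.338 V (the root below V_ov).
I_D = (4.77 − 0.338) / 7.63 = 0.581 mA.

I_D = 0.581 mA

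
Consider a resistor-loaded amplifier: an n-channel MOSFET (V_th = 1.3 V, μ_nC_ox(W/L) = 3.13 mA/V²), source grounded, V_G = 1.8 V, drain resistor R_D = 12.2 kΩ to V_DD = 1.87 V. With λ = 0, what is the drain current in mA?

V_GS = V_G = 1.8 V, so V_ov = 1.8 − 1.3 = 0.5 V.
Assume saturation: I_D = ½ k_n V_ov² = 0.5 × 3.13 × 0.5² = 0.391 mA, giving V_DS = V_DD − I_D R_D = 1.87 − 0.391 × 12.2 = -2.9 V.
But -2.9 V < V_ov = 0.5 V, so the device is actually in triode.
In triode I_D = k_n[V_ov V_DS − ½ V_DS²] and I_D = (V_DD − V_DS)/R_D. Equating: 19.1 V_DS² − 20.09 V_DS + 1.87 = 0, giving V_DS = 0.103 V (the root below V_ov).
I_D = (1.87 − 0.103) / 12.2 = 0.145 mA.

I_D = 0.145 mA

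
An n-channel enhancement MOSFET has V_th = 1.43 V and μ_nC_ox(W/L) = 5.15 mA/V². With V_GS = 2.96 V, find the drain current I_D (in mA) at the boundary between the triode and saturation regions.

At the boundary V_DS = V_ov = V_GS − V_th = 2.96 − 1.43 = 1.53 V.
I_D = ½ k_n V_ov² = 0.5 × 5.15 × 1.53² = 6.03 mA.

I_D = 6.03 mA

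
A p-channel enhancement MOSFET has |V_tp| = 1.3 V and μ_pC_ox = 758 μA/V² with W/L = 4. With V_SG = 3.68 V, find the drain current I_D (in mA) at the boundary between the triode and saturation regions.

At the boundary V_SD = V_ov = V_SG − |V_tp| = 3.68 − 1.3 = 2.38 V.
k_p = μ_pC_ox · (W/L) = 3.032 mA/V².
I_D = ½ k_p V_ov² = 0.5 × 3.032 × 2.38² = 8.59 mA.

I_D = 8.59 mA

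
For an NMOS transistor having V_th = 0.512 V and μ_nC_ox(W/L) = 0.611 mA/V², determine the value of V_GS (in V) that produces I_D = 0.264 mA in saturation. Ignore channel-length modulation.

V_GS = 1.44 V

In saturation I_D = ½ k_n (V_GS − V_th)², so V_GS − V_th = √(2 I_D / k_n) = √(2 × 0.264 / 0.611) = 0.93 V.
V_GS = 0.512 + 0.93 = 1.44 V.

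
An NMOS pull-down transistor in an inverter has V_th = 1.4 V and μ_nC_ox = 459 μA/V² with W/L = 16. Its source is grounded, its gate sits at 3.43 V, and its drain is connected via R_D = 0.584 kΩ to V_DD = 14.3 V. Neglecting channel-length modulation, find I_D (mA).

I_D = 15.1 mA

V_GS = V_G = 3.43 V, so V_ov = 3.43 − 1.4 = 2.03 V.
k_n = μ_nC_ox · (W/L) = 7.344 mA/V².
Assume saturation: I_D = ½ k_n V_ov² = 0.5 × 7.344 × 2.03² = 15.1 mA, giving V_DS = V_DD − I_D R_D = 14.3 − 15.1 × 0.584 = 5.46 V.
V_DS = 5.46 V ≥ V_ov = 2.03 V, confirming saturation.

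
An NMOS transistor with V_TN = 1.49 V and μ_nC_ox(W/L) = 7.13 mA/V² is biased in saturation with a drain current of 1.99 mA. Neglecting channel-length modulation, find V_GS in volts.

In saturation I_D = ½ k_n (V_GS − V_TN)², so V_GS − V_TN = √(2 I_D / k_n) = √(2 × 1.99 / 7.13) = 0.747 V.
V_GS = 1.49 + 0.747 = 2.24 V.

V_GS = 2.24 V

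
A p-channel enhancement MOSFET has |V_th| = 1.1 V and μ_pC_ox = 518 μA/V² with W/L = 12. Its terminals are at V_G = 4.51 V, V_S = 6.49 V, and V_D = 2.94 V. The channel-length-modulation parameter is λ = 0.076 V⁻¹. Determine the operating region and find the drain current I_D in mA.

V_SG = V_S − V_G = 6.49 − 4.51 = 1.98 V; V_SD = V_S − V_D = 6.49 − 2.94 = 3.55 V.
k_p = μ_pC_ox · (W/L) = 6.216 mA/V².
V_ov = V_SG − |V_th| = 1.98 − 1.1 = 0.88 V.
Since V_SD = 3.55 V ≥ V_ov = 0.88 V, the device is in saturation.
I_D = ½ k_p V_ov² (1 + λ V_SD) = 0.5 × 6.216 × 0.88² × (1 + 0.076 × 3.55) = 3.06 mA.

Saturation; I_D = 3.06 mA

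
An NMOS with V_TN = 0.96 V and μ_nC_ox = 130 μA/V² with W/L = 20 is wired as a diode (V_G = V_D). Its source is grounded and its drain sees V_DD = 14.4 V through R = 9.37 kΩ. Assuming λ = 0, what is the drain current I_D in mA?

With gate tied to drain, V_GS = V_DS ≥ V_GS − V_TN, so the device is in saturation.
k_n = μ_nC_ox · (W/L) = 2.6 mA/V².
KCL at the drain: ½ k_n (V_GS − V_TN)² = (V_DD − V_GS)/R.
Let x = V_GS − 0.96. Then 12.2 x² + x − 13.44 = 0, giving x = 1.01 V (positive root), so V_GS = 1.97 V.
I_D = (V_DD − V_GS)/R = (14.4 − 1.97) / 9.37 = 1.33 mA.

I_D = 1.33 mA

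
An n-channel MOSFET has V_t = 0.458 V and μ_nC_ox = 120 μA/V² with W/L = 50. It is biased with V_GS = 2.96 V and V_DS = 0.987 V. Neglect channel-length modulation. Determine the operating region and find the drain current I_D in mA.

k_n = μ_nC_ox · (W/L) = 6 mA/V².
V_ov = V_GS − V_t = 2.96 − 0.458 = 2.5 V.
Since V_DS = 0.987 V < V_ov = 2.5 V, the device is in the triode region.
I_D = k_n [V_ov · V_DS − ½ V_DS²] = 6 × [2.5 × 0.987 − 0.5 × 0.987²] = 11.9 mA.

Triode; I_D = 11.9 mA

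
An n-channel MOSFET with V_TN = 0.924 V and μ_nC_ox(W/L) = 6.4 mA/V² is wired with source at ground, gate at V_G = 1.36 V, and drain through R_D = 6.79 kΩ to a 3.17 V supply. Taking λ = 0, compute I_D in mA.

I_D = 0.437 mA

V_GS = V_G = 1.36 V, so V_ov = 1.36 − 0.924 = 0.436 V.
Assume saturation: I_D = ½ k_n V_ov² = 0.5 × 6.4 × 0.436² = 0.608 mA, giving V_DS = V_DD − I_D R_D = 3.17 − 0.608 × 6.79 = -0.96 V.
But -0.96 V < V_ov = 0.436 V, so the device is actually in triode.
In triode I_D = k_n[V_ov V_DS − ½ V_DS²] and I_D = (V_DD − V_DS)/R_D. Equating: 21.7 V_DS² − 19.95 V_DS + 3.17 = 0, giving V_DS = 0.204 V (the root below V_ov).
I_D = (3.17 − 0.204) / 6.79 = 0.437 mA.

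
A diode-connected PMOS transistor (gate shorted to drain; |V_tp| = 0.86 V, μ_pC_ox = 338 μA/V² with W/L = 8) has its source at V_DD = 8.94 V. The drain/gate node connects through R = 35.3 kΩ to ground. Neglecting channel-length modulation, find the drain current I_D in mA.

I_D = 0.218 mA

With gate tied to drain, V_SG = V_SD ≥ V_SG − |V_tp|, so the device is in saturation.
k_p = μ_pC_ox · (W/L) = 2.704 mA/V².
KCL at the drain: ½ k_p (V_SG − |V_tp|)² = (V_DD − V_SG)/R.
Let x = V_SG − 0.86. Then 47.7 x² + x − 8.08 = 0, giving x = 0.401 V (positive root), so V_SG = 1.26 V.
I_D = (V_DD − V_SG)/R = (8.94 − 1.26) / 35.3 = 0.218 mA.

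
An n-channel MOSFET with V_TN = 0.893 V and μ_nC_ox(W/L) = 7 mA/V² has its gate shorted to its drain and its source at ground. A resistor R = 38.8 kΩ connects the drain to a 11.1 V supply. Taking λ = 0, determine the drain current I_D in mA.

With gate tied to drain, V_GS = V_DS ≥ V_GS − V_TN, so the device is in saturation.
KCL at the drain: ½ k_n (V_GS − V_TN)² = (V_DD − V_GS)/R.
Let x = V_GS − 0.893. Then 136 x² + x − 10.21 = 0, giving x = 0.27 V (positive root), so V_GS = 1.16 V.
I_D = (V_DD − V_GS)/R = (11.1 − 1.16) / 38.8 = 0.256 mA.

I_D = 0.256 mA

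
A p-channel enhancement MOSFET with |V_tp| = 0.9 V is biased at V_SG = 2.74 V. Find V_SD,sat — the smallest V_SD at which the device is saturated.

V_SD,sat = 1.84 V

The boundary between triode and saturation is V_SD = V_SG − |V_tp| = V_ov.
V_ov = 2.74 − 0.9 = 1.84 V.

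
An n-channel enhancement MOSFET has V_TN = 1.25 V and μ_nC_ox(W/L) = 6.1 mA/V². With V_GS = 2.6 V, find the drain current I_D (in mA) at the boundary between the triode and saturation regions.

I_D = 5.56 mA

At the boundary V_DS = V_ov = V_GS − V_TN = 2.6 − 1.25 = 1.35 V.
I_D = ½ k_n V_ov² = 0.5 × 6.1 × 1.35² = 5.56 mA.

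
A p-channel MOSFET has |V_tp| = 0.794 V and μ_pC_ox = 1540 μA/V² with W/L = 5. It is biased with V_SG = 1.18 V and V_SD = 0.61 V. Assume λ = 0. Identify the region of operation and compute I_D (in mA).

Saturation; I_D = 0.574 mA

k_p = μ_pC_ox · (W/L) = 7.7 mA/V².
V_ov = V_SG − |V_tp| = 1.18 − 0.794 = 0.386 V.
Since V_SD = 0.61 V ≥ V_ov = 0.386 V, the device is in saturation.
I_D = ½ k_p V_ov² = 0.5 × 7.7 × 0.386² = 0.574 mA.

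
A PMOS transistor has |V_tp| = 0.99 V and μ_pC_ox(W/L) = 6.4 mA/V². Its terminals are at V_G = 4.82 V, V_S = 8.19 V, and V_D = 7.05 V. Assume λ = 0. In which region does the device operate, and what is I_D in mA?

V_SG = V_S − V_G = 8.19 − 4.82 = 3.37 V; V_SD = V_S − V_D = 8.19 − 7.05 = 1.14 V.
V_ov = V_SG − |V_tp| = 3.37 − 0.99 = 2.38 V.
Since V_SD = 1.14 V < V_ov = 2.38 V, the device is in the triode region.
I_D = k_p [V_ov · V_SD − ½ V_SD²] = 6.4 × [2.38 × 1.14 − 0.5 × 1.14²] = 13.2 mA.

Triode; I_D = 13.2 mA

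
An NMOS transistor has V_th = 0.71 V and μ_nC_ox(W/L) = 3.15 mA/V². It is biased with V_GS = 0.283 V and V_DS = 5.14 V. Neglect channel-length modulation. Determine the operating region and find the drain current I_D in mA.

V_GS = 0.283 V < V_th = 0.71 V, so the transistor is in cutoff.

Cutoff; I_D = 0 mA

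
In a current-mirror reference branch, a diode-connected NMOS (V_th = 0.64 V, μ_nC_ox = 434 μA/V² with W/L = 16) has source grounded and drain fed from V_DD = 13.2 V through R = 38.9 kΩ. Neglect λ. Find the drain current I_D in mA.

I_D = 0.315 mA

With gate tied to drain, V_GS = V_DS ≥ V_GS − V_th, so the device is in saturation.
k_n = μ_nC_ox · (W/L) = 6.944 mA/V².
KCL at the drain: ½ k_n (V_GS − V_th)² = (V_DD − V_GS)/R.
Let x = V_GS − 0.64. Then 135 x² + x − 12.56 = 0, giving x = 0.301 V (positive root), so V_GS = 0.941 V.
I_D = (V_DD − V_GS)/R = (13.2 − 0.941) / 38.9 = 0.315 mA.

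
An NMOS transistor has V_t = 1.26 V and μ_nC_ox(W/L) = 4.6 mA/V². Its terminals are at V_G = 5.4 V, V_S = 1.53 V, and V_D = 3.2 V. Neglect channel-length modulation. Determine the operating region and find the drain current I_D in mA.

Triode; I_D = 13.6 mA

V_GS = V_G − V_S = 5.4 − 1.53 = 3.87 V; V_DS = V_D − V_S = 3.2 − 1.53 = 1.67 V.
V_ov = V_GS − V_t = 3.87 − 1.26 = 2.61 V.
Since V_DS = 1.67 V < V_ov = 2.61 V, the device is in the triode region.
I_D = k_n [V_ov · V_DS − ½ V_DS²] = 4.6 × [2.61 × 1.67 − 0.5 × 1.67²] = 13.6 mA.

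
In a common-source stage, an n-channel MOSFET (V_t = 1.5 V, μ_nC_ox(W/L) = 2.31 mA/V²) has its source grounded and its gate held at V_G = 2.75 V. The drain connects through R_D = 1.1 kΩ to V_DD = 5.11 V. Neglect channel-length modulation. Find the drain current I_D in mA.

V_GS = V_G = 2.75 V, so V_ov = 2.75 − 1.5 = 1.25 V.
Assume saturation: I_D = ½ k_n V_ov² = 0.5 × 2.31 × 1.25² = 1.8 mA, giving V_DS = V_DD − I_D R_D = 5.11 − 1.8 × 1.1 = 3.12 V.
V_DS = 3.12 V ≥ V_ov = 1.25 V, confirming saturation.

I_D = 1.80 mA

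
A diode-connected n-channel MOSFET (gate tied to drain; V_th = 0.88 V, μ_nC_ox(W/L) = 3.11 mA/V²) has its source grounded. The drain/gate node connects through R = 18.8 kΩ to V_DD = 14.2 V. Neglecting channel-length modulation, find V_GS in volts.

V_GS = 1.54 V

With gate tied to drain, V_GS = V_DS ≥ V_GS − V_th, so the device is in saturation.
KCL at the drain: ½ k_n (V_GS − V_th)² = (V_DD − V_GS)/R.
Let x = V_GS − 0.88. Then 29.2 x² + x − 13.32 = 0, giving x = 0.658 V (positive root), so V_GS = 1.54 V.
I_D = (V_DD − V_GS)/R = (14.2 − 1.54) / 18.8 = 0.674 mA.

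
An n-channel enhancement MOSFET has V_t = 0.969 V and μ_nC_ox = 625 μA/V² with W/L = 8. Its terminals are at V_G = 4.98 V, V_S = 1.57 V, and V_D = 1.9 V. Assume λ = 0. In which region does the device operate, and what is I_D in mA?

V_GS = V_G − V_S = 4.98 − 1.57 = 3.41 V; V_DS = V_D − V_S = 1.9 − 1.57 = 0.33 V.
k_n = μ_nC_ox · (W/L) = 5 mA/V².
V_ov = V_GS − V_t = 3.41 − 0.969 = 2.44 V.
Since V_DS = 0.33 V < V_ov = 2.44 V, the device is in the triode region.
I_D = k_n [V_ov · V_DS − ½ V_DS²] = 5 × [2.44 × 0.33 − 0.5 × 0.33²] = 3.76 mA.

Triode; I_D = 3.76 mA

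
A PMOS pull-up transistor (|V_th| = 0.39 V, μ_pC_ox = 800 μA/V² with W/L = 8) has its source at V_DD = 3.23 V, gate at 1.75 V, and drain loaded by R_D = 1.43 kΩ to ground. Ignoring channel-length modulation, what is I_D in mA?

I_D = 2.02 mA

V_SG = V_DD − V_G = 3.23 − 1.75 = 1.48 V, so V_ov = 1.48 − 0.39 = 1.09 V.
k_p = μ_pC_ox · (W/L) = 6.4 mA/V².
Assume saturation: I_D = ½ k_p V_ov² = 0.5 × 6.4 × 1.09² = 3.8 mA, giving V_SD = V_DD − I_D R_D = 3.23 − 3.8 × 1.43 = -2.21 V.
But -2.21 V < V_ov = 1.09 V, so the device is actually in triode.
In triode I_D = k_p[V_ov V_SD − ½ V_SD²] and I_D = (V_DD − V_SD)/R_D. Equating: 4.58 V_SD² − 10.98 V_SD + 3.23 = 0, giving V_SD = 0.343 V (the root below V_ov).
I_D = (3.23 − 0.343) / 1.43 = 2.02 mA.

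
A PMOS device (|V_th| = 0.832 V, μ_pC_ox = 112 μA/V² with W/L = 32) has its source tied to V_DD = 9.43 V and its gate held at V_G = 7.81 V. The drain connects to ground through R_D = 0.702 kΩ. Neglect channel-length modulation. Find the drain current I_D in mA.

V_SG = V_DD − V_G = 9.43 − 7.81 = 1.62 V, so V_ov = 1.62 − 0.832 = 0.788 V.
k_p = μ_pC_ox · (W/L) = 3.584 mA/V².
Assume saturation: I_D = ½ k_p V_ov² = 0.5 × 3.584 × 0.788² = 1.11 mA, giving V_SD = V_DD − I_D R_D = 9.43 − 1.11 × 0.702 = 8.65 V.
V_SD = 8.65 V ≥ V_ov = 0.788 V, confirming saturation.

I_D = 1.11 mA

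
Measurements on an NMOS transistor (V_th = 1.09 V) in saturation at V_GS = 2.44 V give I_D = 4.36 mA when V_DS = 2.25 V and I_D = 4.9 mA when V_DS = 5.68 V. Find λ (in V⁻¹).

λ = 0.0393 V⁻¹

With V_GS fixed, I_D ∝ (1 + λ V_DS) in saturation, so I_D2/I_D1 = (1 + λ V_DS2)/(1 + λ V_DS1).
4.9/4.36 = 1.124 = (1 + 5.68 λ)/(1 + 2.25 λ).
Solving: λ (I_D1 V_DS2 − I_D2 V_DS1) = I_D2 − I_D1, so λ = (4.9 − 4.36) / (4.36 × 5.68 − 4.9 × 2.25) = 0.54 / 13.7 = 0.0393 V⁻¹.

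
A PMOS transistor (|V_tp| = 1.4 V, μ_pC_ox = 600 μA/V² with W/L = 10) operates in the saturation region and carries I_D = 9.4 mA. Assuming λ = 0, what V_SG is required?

V_SG = 3.17 V

k_p = μ_pC_ox · (W/L) = 6 mA/V².
In saturation I_D = ½ k_p (V_SG − |V_tp|)², so V_SG − |V_tp| = √(2 I_D / k_p) = √(2 × 9.4 / 6) = 1.77 V.
V_SG = 1.4 + 1.77 = 3.17 V.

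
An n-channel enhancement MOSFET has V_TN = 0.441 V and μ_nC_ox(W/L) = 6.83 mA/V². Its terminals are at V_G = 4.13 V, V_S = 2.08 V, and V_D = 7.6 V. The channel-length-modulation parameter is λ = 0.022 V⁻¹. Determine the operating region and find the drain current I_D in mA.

V_GS = V_G − V_S = 4.13 − 2.08 = 2.05 V; V_DS = V_D − V_S = 7.6 − 2.08 = 5.52 V.
V_ov = V_GS − V_TN = 2.05 − 0.441 = 1.61 V.
Since V_DS = 5.52 V ≥ V_ov = 1.61 V, the device is in saturation.
I_D = ½ k_n V_ov² (1 + λ V_DS) = 0.5 × 6.83 × 1.61² × (1 + 0.022 × 5.52) = 9.91 mA.

Saturation; I_D = 9.91 mA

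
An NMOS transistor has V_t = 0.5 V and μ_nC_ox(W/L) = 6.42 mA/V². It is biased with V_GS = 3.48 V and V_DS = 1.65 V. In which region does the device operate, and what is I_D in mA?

Triode; I_D = 22.8 mA

V_ov = V_GS − V_t = 3.48 − 0.5 = 2.98 V.
Since V_DS = 1.65 V < V_ov = 2.98 V, the device is in the triode region.
I_D = k_n [V_ov · V_DS − ½ V_DS²] = 6.42 × [2.98 × 1.65 − 0.5 × 1.65²] = 22.8 mA.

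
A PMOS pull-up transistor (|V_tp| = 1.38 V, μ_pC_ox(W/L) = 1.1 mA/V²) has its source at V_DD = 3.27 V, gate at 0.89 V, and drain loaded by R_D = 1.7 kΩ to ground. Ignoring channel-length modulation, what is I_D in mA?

I_D = 0.550 mA

V_SG = V_DD − V_G = 3.27 − 0.89 = 2.38 V, so V_ov = 2.38 − 1.38 = 1 V.
Assume saturation: I_D = ½ k_p V_ov² = 0.5 × 1.1 × 1² = 0.55 mA, giving V_SD = V_DD − I_D R_D = 3.27 − 0.55 × 1.7 = 2.33 V.
V_SD = 2.33 V ≥ V_ov = 1 V, confirming saturation.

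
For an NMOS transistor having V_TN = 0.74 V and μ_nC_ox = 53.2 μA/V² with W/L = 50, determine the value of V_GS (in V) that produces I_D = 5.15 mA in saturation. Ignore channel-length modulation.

k_n = μ_nC_ox · (W/L) = 2.66 mA/V².
In saturation I_D = ½ k_n (V_GS − V_TN)², so V_GS − V_TN = √(2 I_D / k_n) = √(2 × 5.15 / 2.66) = 1.97 V.
V_GS = 0.74 + 1.97 = 2.71 V.

V_GS = 2.71 V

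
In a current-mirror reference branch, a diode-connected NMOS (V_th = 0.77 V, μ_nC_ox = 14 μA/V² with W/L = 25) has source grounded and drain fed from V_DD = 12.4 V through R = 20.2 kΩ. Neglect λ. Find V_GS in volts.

V_GS = 2.45 V

With gate tied to drain, V_GS = V_DS ≥ V_GS − V_th, so the device is in saturation.
k_n = μ_nC_ox · (W/L) = 0.35 mA/V².
KCL at the drain: ½ k_n (V_GS − V_th)² = (V_DD − V_GS)/R.
Let x = V_GS − 0.77. Then 3.53 x² + x − 11.63 = 0, giving x = 1.68 V (positive root), so V_GS = 2.45 V.
I_D = (V_DD − V_GS)/R = (12.4 − 2.45) / 20.2 = 0.493 mA.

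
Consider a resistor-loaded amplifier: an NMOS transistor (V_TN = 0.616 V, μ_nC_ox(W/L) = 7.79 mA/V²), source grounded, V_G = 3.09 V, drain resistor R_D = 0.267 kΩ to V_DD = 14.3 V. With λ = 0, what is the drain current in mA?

I_D = 23.8 mA

V_GS = V_G = 3.09 V, so V_ov = 3.09 − 0.616 = 2.47 V.
Assume saturation: I_D = ½ k_n V_ov² = 0.5 × 7.79 × 2.47² = 23.8 mA, giving V_DS = V_DD − I_D R_D = 14.3 − 23.8 × 0.267 = 7.93 V.
V_DS = 7.93 V ≥ V_ov = 2.47 V, confirming saturation.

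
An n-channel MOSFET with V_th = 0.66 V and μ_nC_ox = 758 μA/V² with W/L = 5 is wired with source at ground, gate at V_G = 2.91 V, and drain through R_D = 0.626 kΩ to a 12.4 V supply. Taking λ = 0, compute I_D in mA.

I_D = 9.59 mA

V_GS = V_G = 2.91 V, so V_ov = 2.91 − 0.66 = 2.25 V.
k_n = μ_nC_ox · (W/L) = 3.79 mA/V².
Assume saturation: I_D = ½ k_n V_ov² = 0.5 × 3.79 × 2.25² = 9.59 mA, giving V_DS = V_DD − I_D R_D = 12.4 − 9.59 × 0.626 = 6.39 V.
V_DS = 6.39 V ≥ V_ov = 2.25 V, confirming saturation.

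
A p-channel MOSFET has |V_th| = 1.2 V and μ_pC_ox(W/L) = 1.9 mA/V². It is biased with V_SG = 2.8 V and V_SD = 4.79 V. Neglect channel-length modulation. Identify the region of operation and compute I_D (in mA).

Saturation; I_D = 2.43 mA

V_ov = V_SG − |V_th| = 2.8 − 1.2 = 1.6 V.
Since V_SD = 4.79 V ≥ V_ov = 1.6 V, the device is in saturation.
I_D = ½ k_p V_ov² = 0.5 × 1.9 × 1.6² = 2.43 mA.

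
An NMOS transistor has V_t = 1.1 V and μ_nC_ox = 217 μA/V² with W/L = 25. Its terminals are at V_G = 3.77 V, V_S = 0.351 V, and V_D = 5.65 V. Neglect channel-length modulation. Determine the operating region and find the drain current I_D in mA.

Saturation; I_D = 14.6 mA

V_GS = V_G − V_S = 3.77 − 0.351 = 3.42 V; V_DS = V_D − V_S = 5.65 − 0.351 = 5.3 V.
k_n = μ_nC_ox · (W/L) = 5.425 mA/V².
V_ov = V_GS − V_t = 3.42 − 1.1 = 2.32 V.
Since V_DS = 5.3 V ≥ V_ov = 2.32 V, the device is in saturation.
I_D = ½ k_n V_ov² = 0.5 × 5.425 × 2.32² = 14.6 mA.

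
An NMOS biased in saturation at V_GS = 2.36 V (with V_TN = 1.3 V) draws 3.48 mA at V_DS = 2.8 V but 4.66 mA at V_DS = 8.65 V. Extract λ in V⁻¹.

With V_GS fixed, I_D ∝ (1 + λ V_DS) in saturation, so I_D2/I_D1 = (1 + λ V_DS2)/(1 + λ V_DS1).
4.66/3.48 = 1.339 = (1 + 8.65 λ)/(1 + 2.8 λ).
Solving: λ (I_D1 V_DS2 − I_D2 V_DS1) = I_D2 − I_D1, so λ = (4.66 − 3.48) / (3.48 × 8.65 − 4.66 × 2.8) = 1.18 / 17.1 = 0.0692 V⁻¹.

λ = 0.0692 V⁻¹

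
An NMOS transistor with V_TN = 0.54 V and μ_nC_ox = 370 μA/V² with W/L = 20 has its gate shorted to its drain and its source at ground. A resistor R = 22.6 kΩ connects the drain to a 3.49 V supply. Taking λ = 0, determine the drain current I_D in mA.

With gate tied to drain, V_GS = V_DS ≥ V_GS − V_TN, so the device is in saturation.
k_n = μ_nC_ox · (W/L) = 7.4 mA/V².
KCL at the drain: ½ k_n (V_GS − V_TN)² = (V_DD − V_GS)/R.
Let x = V_GS − 0.54. Then 83.6 x² + x − 2.95 = 0, giving x = 0.182 V (positive root), so V_GS = 0.722 V.
I_D = (V_DD − V_GS)/R = (3.49 − 0.722) / 22.6 = 0.122 mA.

I_D = 0.122 mA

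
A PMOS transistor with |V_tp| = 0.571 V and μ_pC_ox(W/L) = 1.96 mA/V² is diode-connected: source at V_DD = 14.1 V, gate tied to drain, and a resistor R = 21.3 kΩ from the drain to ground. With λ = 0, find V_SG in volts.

V_SG = 1.35 V

With gate tied to drain, V_SG = V_SD ≥ V_SG − |V_tp|, so the device is in saturation.
KCL at the drain: ½ k_p (V_SG − |V_tp|)² = (V_DD − V_SG)/R.
Let x = V_SG − 0.571. Then 20.9 x² + x − 13.53 = 0, giving x = 0.781 V (positive root), so V_SG = 1.35 V.
I_D = (V_DD − V_SG)/R = (14.1 − 1.35) / 21.3 = 0.598 mA.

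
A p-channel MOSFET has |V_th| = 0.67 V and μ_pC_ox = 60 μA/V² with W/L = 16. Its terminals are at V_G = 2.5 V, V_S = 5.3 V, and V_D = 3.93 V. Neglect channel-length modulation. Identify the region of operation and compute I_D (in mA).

V_SG = V_S − V_G = 5.3 − 2.5 = 2.8 V; V_SD = V_S − V_D = 5.3 − 3.93 = 1.37 V.
k_p = μ_pC_ox · (W/L) = 0.96 mA/V².
V_ov = V_SG − |V_th| = 2.8 − 0.67 = 2.13 V.
Since V_SD = 1.37 V < V_ov = 2.13 V, the device is in the triode region.
I_D = k_p [V_ov · V_SD − ½ V_SD²] = 0.96 × [2.13 × 1.37 − 0.5 × 1.37²] = 1.9 mA.

Triode; I_D = 1.90 mA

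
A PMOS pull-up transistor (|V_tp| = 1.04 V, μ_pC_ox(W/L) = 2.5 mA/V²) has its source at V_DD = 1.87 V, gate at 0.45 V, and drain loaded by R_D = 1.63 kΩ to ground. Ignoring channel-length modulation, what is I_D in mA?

I_D = 0.181 mA

V_SG = V_DD − V_G = 1.87 − 0.45 = 1.42 V, so V_ov = 1.42 − 1.04 = 0.38 V.
Assume saturation: I_D = ½ k_p V_ov² = 0.5 × 2.5 × 0.38² = 0.181 mA, giving V_SD = V_DD − I_D R_D = 1.87 − 0.181 × 1.63 = 1.58 V.
V_SD = 1.58 V ≥ V_ov = 0.38 V, confirming saturation.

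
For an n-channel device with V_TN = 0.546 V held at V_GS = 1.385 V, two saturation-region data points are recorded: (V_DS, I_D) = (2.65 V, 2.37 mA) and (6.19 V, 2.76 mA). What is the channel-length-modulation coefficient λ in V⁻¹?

λ = 0.0530 V⁻¹

With V_GS fixed, I_D ∝ (1 + λ V_DS) in saturation, so I_D2/I_D1 = (1 + λ V_DS2)/(1 + λ V_DS1).
2.76/2.37 = 1.165 = (1 + 6.19 λ)/(1 + 2.65 λ).
Solving: λ (I_D1 V_DS2 − I_D2 V_DS1) = I_D2 − I_D1, so λ = (2.76 − 2.37) / (2.37 × 6.19 − 2.76 × 2.65) = 0.39 / 7.36 = 0.053 V⁻¹.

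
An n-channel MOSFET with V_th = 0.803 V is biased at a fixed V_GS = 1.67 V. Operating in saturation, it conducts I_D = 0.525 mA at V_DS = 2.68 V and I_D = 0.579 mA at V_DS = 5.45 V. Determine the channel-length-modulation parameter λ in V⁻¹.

With V_GS fixed, I_D ∝ (1 + λ V_DS) in saturation, so I_D2/I_D1 = (1 + λ V_DS2)/(1 + λ V_DS1).
0.579/0.525 = 1.103 = (1 + 5.45 λ)/(1 + 2.68 λ).
Solving: λ (I_D1 V_DS2 − I_D2 V_DS1) = I_D2 − I_D1, so λ = (0.579 − 0.525) / (0.525 × 5.45 − 0.579 × 2.68) = 0.054 / 1.31 = 0.0412 V⁻¹.

λ = 0.0412 V⁻¹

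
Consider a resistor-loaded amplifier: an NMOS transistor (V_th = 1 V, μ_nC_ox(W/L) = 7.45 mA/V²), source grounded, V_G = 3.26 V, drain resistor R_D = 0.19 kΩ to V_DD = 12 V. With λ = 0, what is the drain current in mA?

V_GS = V_G = 3.26 V, so V_ov = 3.26 − 1 = 2.26 V.
Assume saturation: I_D = ½ k_n V_ov² = 0.5 × 7.45 × 2.26² = 19 mA, giving V_DS = V_DD − I_D R_D = 12 − 19 × 0.19 = 8.39 V.
V_DS = 8.39 V ≥ V_ov = 2.26 V, confirming saturation.

I_D = 19.0 mA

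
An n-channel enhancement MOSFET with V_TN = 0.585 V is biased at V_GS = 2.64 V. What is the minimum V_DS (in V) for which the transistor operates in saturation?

The boundary between triode and saturation is V_DS = V_GS − V_TN = V_ov.
V_ov = 2.64 − 0.585 = 2.06 V.

V_DS,sat = 2.06 V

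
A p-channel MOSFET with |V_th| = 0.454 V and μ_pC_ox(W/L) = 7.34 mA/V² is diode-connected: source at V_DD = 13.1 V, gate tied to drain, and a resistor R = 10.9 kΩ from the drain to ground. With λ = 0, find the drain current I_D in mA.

With gate tied to drain, V_SG = V_SD ≥ V_SG − |V_th|, so the device is in saturation.
KCL at the drain: ½ k_p (V_SG − |V_th|)² = (V_DD − V_SG)/R.
Let x = V_SG − 0.454. Then 40 x² + x − 12.65 = 0, giving x = 0.55 V (positive root), so V_SG = 1 V.
I_D = (V_DD − V_SG)/R = (13.1 − 1) / 10.9 = 1.11 mA.

I_D = 1.11 mA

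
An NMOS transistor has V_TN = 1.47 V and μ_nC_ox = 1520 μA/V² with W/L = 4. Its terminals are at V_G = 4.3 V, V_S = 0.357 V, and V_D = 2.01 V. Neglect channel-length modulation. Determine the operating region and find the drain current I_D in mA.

V_GS = V_G − V_S = 4.3 − 0.357 = 3.94 V; V_DS = V_D − V_S = 2.01 − 0.357 = 1.65 V.
k_n = μ_nC_ox · (W/L) = 6.08 mA/V².
V_ov = V_GS − V_TN = 3.94 − 1.47 = 2.47 V.
Since V_DS = 1.65 V < V_ov = 2.47 V, the device is in the triode region.
I_D = k_n [V_ov · V_DS − ½ V_DS²] = 6.08 × [2.47 × 1.65 − 0.5 × 1.65²] = 16.5 mA.

Triode; I_D = 16.5 mA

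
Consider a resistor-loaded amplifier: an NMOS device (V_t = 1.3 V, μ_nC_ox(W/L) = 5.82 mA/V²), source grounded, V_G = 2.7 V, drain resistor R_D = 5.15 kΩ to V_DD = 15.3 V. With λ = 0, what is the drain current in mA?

V_GS = V_G = 2.7 V, so V_ov = 2.7 − 1.3 = 1.4 V.
Assume saturation: I_D = ½ k_n V_ov² = 0.5 × 5.82 × 1.4² = 5.7 mA, giving V_DS = V_DD − I_D R_D = 15.3 − 5.7 × 5.15 = -14.1 V.
But -14.1 V < V_ov = 1.4 V, so the device is actually in triode.
In triode I_D = k_n[V_ov V_DS − ½ V_DS²] and I_D = (V_DD − V_DS)/R_D. Equating: 15 V_DS² − 42.96 V_DS + 15.3 = 0, giving V_DS = 0.417 V (the root below V_ov).
I_D = (15.3 − 0.417) / 5.15 = 2.89 mA.

I_D = 2.89 mA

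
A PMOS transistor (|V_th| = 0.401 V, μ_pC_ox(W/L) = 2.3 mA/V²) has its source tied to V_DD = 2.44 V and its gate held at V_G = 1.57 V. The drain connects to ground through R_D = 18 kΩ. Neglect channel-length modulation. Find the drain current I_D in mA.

V_SG = V_DD − V_G = 2.44 − 1.57 = 0.87 V, so V_ov = 0.87 − 0.401 = 0.469 V.
Assume saturation: I_D = ½ k_p V_ov² = 0.5 × 2.3 × 0.469² = 0.253 mA, giving V_SD = V_DD − I_D R_D = 2.44 − 0.253 × 18 = -2.11 V.
But -2.11 V < V_ov = 0.469 V, so the device is actually in triode.
In triode I_D = k_p[V_ov V_SD − ½ V_SD²] and I_D = (V_DD − V_SD)/R_D. Equating: 20.7 V_SD² − 20.42 V_SD + 2.44 = 0, giving V_SD = 0.139 V (the root below V_ov).
I_D = (2.44 − 0.139) / 18 = 0.128 mA.

I_D = 0.128 mA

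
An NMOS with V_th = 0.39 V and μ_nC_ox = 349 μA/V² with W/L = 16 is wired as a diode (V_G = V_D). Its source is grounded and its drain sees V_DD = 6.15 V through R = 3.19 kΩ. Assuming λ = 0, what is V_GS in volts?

V_GS = 1.14 V

With gate tied to drain, V_GS = V_DS ≥ V_GS − V_th, so the device is in saturation.
k_n = μ_nC_ox · (W/L) = 5.584 mA/V².
KCL at the drain: ½ k_n (V_GS − V_th)² = (V_DD − V_GS)/R.
Let x = V_GS − 0.39. Then 8.91 x² + x − 5.76 = 0, giving x = 0.75 V (positive root), so V_GS = 1.14 V.
I_D = (V_DD − V_GS)/R = (6.15 − 1.14) / 3.19 = 1.57 mA.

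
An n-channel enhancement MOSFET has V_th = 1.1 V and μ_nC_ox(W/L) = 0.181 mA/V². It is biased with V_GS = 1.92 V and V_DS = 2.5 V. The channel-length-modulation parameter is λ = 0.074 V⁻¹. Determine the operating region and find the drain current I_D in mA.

V_ov = V_GS − V_th = 1.92 − 1.1 = 0.82 V.
Since V_DS = 2.5 V ≥ V_ov = 0.82 V, the device is in saturation.
I_D = ½ k_n V_ov² (1 + λ V_DS) = 0.5 × 0.181 × 0.82² × (1 + 0.074 × 2.5) = 0.0721 mA.

Saturation; I_D = 0.0721 mA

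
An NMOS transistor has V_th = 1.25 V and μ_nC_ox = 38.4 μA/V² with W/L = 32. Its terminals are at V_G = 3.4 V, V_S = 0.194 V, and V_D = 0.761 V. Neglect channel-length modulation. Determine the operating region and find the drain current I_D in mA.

V_GS = V_G − V_S = 3.4 − 0.194 = 3.21 V; V_DS = V_D − V_S = 0.761 − 0.194 = 0.567 V.
k_n = μ_nC_ox · (W/L) = 1.229 mA/V².
V_ov = V_GS − V_th = 3.21 − 1.25 = 1.96 V.
Since V_DS = 0.567 V < V_ov = 1.96 V, the device is in the triode region.
I_D = k_n [V_ov · V_DS − ½ V_DS²] = 1.229 × [1.96 × 0.567 − 0.5 × 0.567²] = 1.17 mA.

Triode; I_D = 1.17 mA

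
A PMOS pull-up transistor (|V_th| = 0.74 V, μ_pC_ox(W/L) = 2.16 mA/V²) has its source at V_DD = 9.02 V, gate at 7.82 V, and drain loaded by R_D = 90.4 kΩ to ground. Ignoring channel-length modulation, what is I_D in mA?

I_D = 0.0985 mA

V_SG = V_DD − V_G = 9.02 − 7.82 = 1.2 V, so V_ov = 1.2 − 0.74 = 0.46 V.
Assume saturation: I_D = ½ k_p V_ov² = 0.5 × 2.16 × 0.46² = 0.229 mA, giving V_SD = V_DD − I_D R_D = 9.02 − 0.229 × 90.4 = -11.6 V.
But -11.6 V < V_ov = 0.46 V, so the device is actually in triode.
In triode I_D = k_p[V_ov V_SD − ½ V_SD²] and I_D = (V_DD − V_SD)/R_D. Equating: 97.6 V_SD² − 90.82 V_SD + 9.02 = 0, giving V_SD = 0.113 V (the root below V_ov).
I_D = (9.02 − 0.113) / 90.4 = 0.0985 mA.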